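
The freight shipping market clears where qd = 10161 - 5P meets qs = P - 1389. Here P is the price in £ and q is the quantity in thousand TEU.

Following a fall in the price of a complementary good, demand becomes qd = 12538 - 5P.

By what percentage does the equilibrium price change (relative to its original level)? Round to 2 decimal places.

Solve the original market: 10161 - 5P = P - 1389, hence P = 1925 and q = 536.
With the change applied: demand qd = 12538 - 5P, supply qs = P - 1389.
New equilibrium: 12538 - 5P = P - 1389 ⇒ 13927 = 6P ⇒ P = 13927/6 ≈ 2321.1667, q = 5593/6 ≈ 932.1667.
%ΔP = (2321.1667 − 1925) / 1925 × 100 = +20.58%.

+20.58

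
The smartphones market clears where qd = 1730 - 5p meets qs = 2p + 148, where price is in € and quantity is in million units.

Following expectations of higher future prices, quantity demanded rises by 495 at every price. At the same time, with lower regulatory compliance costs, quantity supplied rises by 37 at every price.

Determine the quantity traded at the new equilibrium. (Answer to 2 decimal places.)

767.86

Original equilibrium: 1730 - 5p = 2p + 148 gives 1582 = 7p, so p = 226 and q = 600.
After the shift, demand is qd = 2225 - 5p and supply is qs = 2p + 185.
Equate the new curves: 2225 - 5p = 2p + 185, giving 2040 = 7p, p = 2040/7 ≈ 291.4286, q = 5375/7 ≈ 767.8571.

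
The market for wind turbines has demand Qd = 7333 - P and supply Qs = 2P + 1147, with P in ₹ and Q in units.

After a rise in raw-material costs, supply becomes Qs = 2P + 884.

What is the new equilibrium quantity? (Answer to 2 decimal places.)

Solve the original market: 7333 - P = 2P + 1147, hence P = 2062 and Q = 5271.
The shock moves the curves to Qd = 7333 - P and Qs = 2P + 884.
New equilibrium: 7333 - P = 2P + 884 ⇒ 6449 = 3P ⇒ P = 6449/3 ≈ 2149.6667, Q = 15550/3 ≈ 5183.3333.

5183.33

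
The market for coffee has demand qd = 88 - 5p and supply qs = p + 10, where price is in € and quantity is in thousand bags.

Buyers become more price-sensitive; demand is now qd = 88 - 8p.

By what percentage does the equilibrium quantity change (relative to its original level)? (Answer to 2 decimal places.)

Before the shock: 88 - 5p = p + 10 ⇒ 78 = 6p ⇒ p = 13, q = 23.
The shock moves the curves to qd = 88 - 8p and qs = p + 10.
Setting them equal: 88 - 8p = p + 10 → 78 = 9p, so p = 26/3 ≈ 8.6667 and q = 56/3 ≈ 18.6667.
%Δq = (18.6667 − 23) / 23 × 100 = -18.84%.

-18.84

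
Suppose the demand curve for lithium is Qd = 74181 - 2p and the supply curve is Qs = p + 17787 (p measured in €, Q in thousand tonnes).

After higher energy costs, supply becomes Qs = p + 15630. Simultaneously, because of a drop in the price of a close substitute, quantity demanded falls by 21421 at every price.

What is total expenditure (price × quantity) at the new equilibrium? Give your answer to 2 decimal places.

Original equilibrium: 74181 - 2p = p + 17787 gives 56394 = 3p, so p = 18798 and Q = 36585.
The shock moves the curves to Qd = 52760 - 2p and Qs = p + 15630.
Equate the new curves: 52760 - 2p = p + 15630, giving 37130 = 3p, p = 37130/3 ≈ 12376.6667, Q = 84020/3 ≈ 28006.6667.
New expenditure = 12376.6667 × 28006.6667 = 346629177.78.

346629177.78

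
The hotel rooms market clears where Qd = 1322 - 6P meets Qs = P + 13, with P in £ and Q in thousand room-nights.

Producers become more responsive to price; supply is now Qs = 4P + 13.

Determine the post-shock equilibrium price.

130.9

Original equilibrium: 1322 - 6P = P + 13 gives 1309 = 7P, so P = 187 and Q = 200.
With the change applied: demand Qd = 1322 - 6P, supply Qs = 4P + 13.
New equilibrium: 1322 - 6P = 4P + 13 ⇒ 1309 = 10P ⇒ P = 130.9, Q = 536.6.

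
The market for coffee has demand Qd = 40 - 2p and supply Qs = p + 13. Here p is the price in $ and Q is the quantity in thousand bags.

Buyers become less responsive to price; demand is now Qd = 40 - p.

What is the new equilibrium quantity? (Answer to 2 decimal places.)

26.50

Before the shock: 40 - 2p = p + 13 ⇒ 27 = 3p ⇒ p = 9, Q = 22.
With the change applied: demand Qd = 40 - p, supply Qs = p + 13.
Setting them equal: 40 - p = p + 13 → 27 = 2p, so p = 13.5 and Q = 26.5.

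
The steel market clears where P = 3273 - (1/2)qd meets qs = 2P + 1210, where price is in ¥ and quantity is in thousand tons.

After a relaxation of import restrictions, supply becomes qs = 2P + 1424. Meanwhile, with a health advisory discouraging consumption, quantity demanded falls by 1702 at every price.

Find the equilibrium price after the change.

Solve the original market: 6546 - 2P = 2P + 1210, hence P = 1334 and q = 3878.
The new curves are qd = 4844 - 2P (demand) and qs = 2P + 1424 (supply).
New equilibrium: 4844 - 2P = 2P + 1424 ⇒ 3420 = 4P ⇒ P = 855, q = 3134.

855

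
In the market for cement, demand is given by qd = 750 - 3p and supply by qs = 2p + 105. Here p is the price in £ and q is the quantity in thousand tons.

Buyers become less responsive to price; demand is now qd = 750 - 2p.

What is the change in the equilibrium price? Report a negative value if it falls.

+32.25

Before the shock: 750 - 3p = 2p + 105 ⇒ 645 = 5p ⇒ p = 129, q = 363.
The new curves are qd = 750 - 2p (demand) and qs = 2p + 105 (supply).
Equate the new curves: 750 - 2p = 2p + 105, giving 645 = 4p, p = 161.25, q = 427.5.
Δp = 161.25 − 129 = +32.25.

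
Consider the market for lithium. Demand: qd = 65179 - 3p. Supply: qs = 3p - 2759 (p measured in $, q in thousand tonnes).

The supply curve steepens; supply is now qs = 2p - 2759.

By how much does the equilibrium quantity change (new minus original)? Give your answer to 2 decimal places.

-6793.80

Before the shock: 65179 - 3p = 3p - 2759 ⇒ 67938 = 6p ⇒ p = 11323, q = 31210.
The shock moves the curves to qd = 65179 - 3p and qs = 2p - 2759.
Clearing the new market: 65179 - 3p = 2p - 2759, so p = 13587.6 and q = 24416.2.
Δq = 24416.2 − 31210 = -6793.80.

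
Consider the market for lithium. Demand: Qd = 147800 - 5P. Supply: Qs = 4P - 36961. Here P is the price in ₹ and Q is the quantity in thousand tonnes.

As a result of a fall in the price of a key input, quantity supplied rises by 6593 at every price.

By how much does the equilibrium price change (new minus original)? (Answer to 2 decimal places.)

Original equilibrium: 147800 - 5P = 4P - 36961 gives 184761 = 9P, so P = 20529 and Q = 45155.
The shock moves the curves to Qd = 147800 - 5P and Qs = 4P - 30368.
Setting them equal: 147800 - 5P = 4P - 30368 → 178168 = 9P, so P = 178168/9 ≈ 19796.4444 and Q = 439360/9 ≈ 48817.7778.
ΔP = 19796.4444 − 20529 = -732.56.

-732.56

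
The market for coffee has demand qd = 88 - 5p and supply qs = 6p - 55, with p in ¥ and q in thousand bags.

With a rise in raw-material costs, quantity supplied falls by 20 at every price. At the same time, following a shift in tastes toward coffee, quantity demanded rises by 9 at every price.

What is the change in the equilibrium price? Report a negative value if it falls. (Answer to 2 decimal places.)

+2.64

Solve the original market: 88 - 5p = 6p - 55, hence p = 13 and q = 23.
The new curves are qd = 97 - 5p (demand) and qs = 6p - 75 (supply).
Equate the new curves: 97 - 5p = 6p - 75, giving 172 = 11p, p = 172/11 ≈ 15.6364, q = 207/11 ≈ 18.8182.
Δp = 15.6364 − 13 = +2.64.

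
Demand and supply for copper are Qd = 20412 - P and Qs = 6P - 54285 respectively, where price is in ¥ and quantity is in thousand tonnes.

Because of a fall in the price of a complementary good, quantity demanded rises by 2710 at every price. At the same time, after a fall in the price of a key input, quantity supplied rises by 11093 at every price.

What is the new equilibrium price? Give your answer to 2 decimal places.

Original equilibrium: 20412 - P = 6P - 54285 gives 74697 = 7P, so P = 10671 and Q = 9741.
With the change applied: demand Qd = 23122 - P, supply Qs = 6P - 43192.
Clearing the new market: 23122 - P = 6P - 43192, so P = 66314/7 ≈ 9473.4286 and Q = 95540/7 ≈ 13648.5714.

9473.43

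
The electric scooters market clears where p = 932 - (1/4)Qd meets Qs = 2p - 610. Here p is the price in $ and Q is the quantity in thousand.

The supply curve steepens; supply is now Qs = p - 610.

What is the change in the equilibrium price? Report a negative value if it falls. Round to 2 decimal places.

+144.60

Before the shock: 3728 - 4p = 2p - 610 ⇒ 4338 = 6p ⇒ p = 723, Q = 836.
The new curves are Qd = 3728 - 4p (demand) and Qs = p - 610 (supply).
Setting them equal: 3728 - 4p = p - 610 → 4338 = 5p, so p = 867.6 and Q = 257.6.
Δp = 867.6 − 723 = +144.60.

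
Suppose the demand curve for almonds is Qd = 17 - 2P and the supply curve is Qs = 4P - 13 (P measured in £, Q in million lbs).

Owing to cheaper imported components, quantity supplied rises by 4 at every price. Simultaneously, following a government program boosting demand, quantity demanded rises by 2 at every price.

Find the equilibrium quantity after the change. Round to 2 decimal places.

9.67

Original equilibrium: 17 - 2P = 4P - 13 gives 30 = 6P, so P = 5 and Q = 7.
With the change applied: demand Qd = 19 - 2P, supply Qs = 4P - 9.
Clearing the new market: 19 - 2P = 4P - 9, so P = 14/3 ≈ 4.6667 and Q = 29/3 ≈ 9.6667.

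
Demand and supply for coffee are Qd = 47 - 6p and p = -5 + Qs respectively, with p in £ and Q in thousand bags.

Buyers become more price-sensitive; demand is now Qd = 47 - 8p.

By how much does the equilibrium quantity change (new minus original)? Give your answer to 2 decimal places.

Solve the original market: 47 - 6p = p + 5, hence p = 6 and Q = 11.
With the change applied: demand Qd = 47 - 8p, supply Qs = p + 5.
Equate the new curves: 47 - 8p = p + 5, giving 42 = 9p, p = 14/3 ≈ 4.6667, Q = 29/3 ≈ 9.6667.
ΔQ = 9.6667 − 11 = -1.33.

-1.33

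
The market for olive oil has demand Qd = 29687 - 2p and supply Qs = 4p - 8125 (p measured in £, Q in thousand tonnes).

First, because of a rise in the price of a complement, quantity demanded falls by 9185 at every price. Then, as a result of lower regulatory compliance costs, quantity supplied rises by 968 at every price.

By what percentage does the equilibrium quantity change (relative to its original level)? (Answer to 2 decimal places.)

-33.96

Solve the original market: 29687 - 2p = 4p - 8125, hence p = 6302 and Q = 17083.
The shock moves the curves to Qd = 20502 - 2p and Qs = 4p - 7157.
Setting them equal: 20502 - 2p = 4p - 7157 → 27659 = 6p, so p = 27659/6 ≈ 4609.8333 and Q = 33847/3 ≈ 11282.3333.
%ΔQ = (11282.3333 − 17083) / 17083 × 100 = -33.96%.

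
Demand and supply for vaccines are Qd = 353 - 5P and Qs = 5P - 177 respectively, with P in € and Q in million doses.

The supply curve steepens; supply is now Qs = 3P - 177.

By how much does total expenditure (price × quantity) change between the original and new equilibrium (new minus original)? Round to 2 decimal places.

Before the shock: 353 - 5P = 5P - 177 ⇒ 530 = 10P ⇒ P = 53, Q = 88.
The shock moves the curves to Qd = 353 - 5P and Qs = 3P - 177.
Setting them equal: 353 - 5P = 3P - 177 → 530 = 8P, so P = 66.25 and Q = 21.75.
Expenditure moves from 53×88 = 4664 to 66.25×21.75 = 1440.9375; change = -3223.06.

-3223.06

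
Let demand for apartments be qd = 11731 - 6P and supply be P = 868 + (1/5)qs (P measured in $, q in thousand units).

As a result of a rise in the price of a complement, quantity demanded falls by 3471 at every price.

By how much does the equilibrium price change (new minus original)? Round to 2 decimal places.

-315.55

Before the shock: 11731 - 6P = 5P - 4340 ⇒ 16071 = 11P ⇒ P = 1461, q = 2965.
The shock moves the curves to qd = 8260 - 6P and qs = 5P - 4340.
New equilibrium: 8260 - 6P = 5P - 4340 ⇒ 12600 = 11P ⇒ P = 12600/11 ≈ 1145.4545, q = 15260/11 ≈ 1387.2727.
ΔP = 1145.4545 − 1461 = -315.55.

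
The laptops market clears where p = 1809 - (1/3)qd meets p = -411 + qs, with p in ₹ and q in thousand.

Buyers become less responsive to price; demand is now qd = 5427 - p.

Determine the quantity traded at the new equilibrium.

2919

Initially, 5427 - 3p = p + 411, so 5016 = 4p and p = 1254, q = 1665.
After the shift, demand is qd = 5427 - p and supply is qs = p + 411.
Clearing the new market: 5427 - p = p + 411, so p = 2508 and q = 2919.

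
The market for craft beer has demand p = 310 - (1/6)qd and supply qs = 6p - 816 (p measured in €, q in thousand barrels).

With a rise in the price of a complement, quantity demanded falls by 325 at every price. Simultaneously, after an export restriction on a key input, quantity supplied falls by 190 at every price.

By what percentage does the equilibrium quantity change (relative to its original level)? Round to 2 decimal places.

Original equilibrium: 1860 - 6p = 6p - 816 gives 2676 = 12p, so p = 223 and q = 522.
The new curves are qd = 1535 - 6p (demand) and qs = 6p - 1006 (supply).
Clearing the new market: 1535 - 6p = 6p - 1006, so p = 211.75 and q = 264.5.
%Δq = (264.5 − 522) / 522 × 100 = -49.33%.

-49.33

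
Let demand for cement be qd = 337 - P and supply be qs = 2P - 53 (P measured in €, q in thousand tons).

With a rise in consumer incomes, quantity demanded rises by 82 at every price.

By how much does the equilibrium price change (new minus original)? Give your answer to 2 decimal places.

Initially, 337 - P = 2P - 53, so 390 = 3P and P = 130, q = 207.
After the shift, demand is qd = 419 - P and supply is qs = 2P - 53.
Clearing the new market: 419 - P = 2P - 53, so P = 472/3 ≈ 157.3333 and q = 785/3 ≈ 261.6667.
ΔP = 157.3333 − 130 = +27.33.

+27.33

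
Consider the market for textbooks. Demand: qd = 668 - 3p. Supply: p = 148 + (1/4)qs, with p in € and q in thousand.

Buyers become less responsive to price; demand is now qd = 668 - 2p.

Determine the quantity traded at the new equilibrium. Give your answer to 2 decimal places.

248.00

Original equilibrium: 668 - 3p = 4p - 592 gives 1260 = 7p, so p = 180 and q = 128.
After the shift, demand is qd = 668 - 2p and supply is qs = 4p - 592.
Setting them equal: 668 - 2p = 4p - 592 → 1260 = 6p, so p = 210 and q = 248.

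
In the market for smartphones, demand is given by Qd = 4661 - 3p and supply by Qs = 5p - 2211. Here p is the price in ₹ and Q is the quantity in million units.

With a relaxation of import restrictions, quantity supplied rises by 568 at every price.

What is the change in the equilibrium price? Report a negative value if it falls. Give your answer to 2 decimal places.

-71.00

Before the shock: 4661 - 3p = 5p - 2211 ⇒ 6872 = 8p ⇒ p = 859, Q = 2084.
After the shift, demand is Qd = 4661 - 3p and supply is Qs = 5p - 1643.
Equate the new curves: 4661 - 3p = 5p - 1643, giving 6304 = 8p, p = 788, Q = 2297.
Δp = 788 − 859 = -71.00.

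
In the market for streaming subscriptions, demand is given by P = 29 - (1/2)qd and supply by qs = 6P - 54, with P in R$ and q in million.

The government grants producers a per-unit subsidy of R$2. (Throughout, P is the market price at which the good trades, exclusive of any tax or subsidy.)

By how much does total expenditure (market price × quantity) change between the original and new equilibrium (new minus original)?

-7.5

Initially, 58 - 2P = 6P - 54, so 112 = 8P and P = 14, q = 30.
Since sellers receive the price plus the subsidy, the effective supply curve becomes qs = 6P - 42.
New equilibrium: 58 - 2P = 6P - 42 ⇒ 100 = 8P ⇒ P = 12.5, q = 33.
Expenditure moves from 14×30 = 420 to 12.5×33 = 412.5; change = -7.5.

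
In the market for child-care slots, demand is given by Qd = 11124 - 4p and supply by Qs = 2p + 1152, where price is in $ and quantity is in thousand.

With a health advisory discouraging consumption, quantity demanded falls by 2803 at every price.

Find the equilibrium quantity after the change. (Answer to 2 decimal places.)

Solve the original market: 11124 - 4p = 2p + 1152, hence p = 1662 and Q = 4476.
The shock moves the curves to Qd = 8321 - 4p and Qs = 2p + 1152.
Equate the new curves: 8321 - 4p = 2p + 1152, giving 7169 = 6p, p = 7169/6 ≈ 1194.8333, Q = 10625/3 ≈ 3541.6667.

3541.67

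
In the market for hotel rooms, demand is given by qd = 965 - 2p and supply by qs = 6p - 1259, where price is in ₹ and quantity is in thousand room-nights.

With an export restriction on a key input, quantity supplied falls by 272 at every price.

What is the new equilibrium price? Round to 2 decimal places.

312.00

Original equilibrium: 965 - 2p = 6p - 1259 gives 2224 = 8p, so p = 278 and q = 409.
After the shift, demand is qd = 965 - 2p and supply is qs = 6p - 1531.
Clearing the new market: 965 - 2p = 6p - 1531, so p = 312 and q = 341.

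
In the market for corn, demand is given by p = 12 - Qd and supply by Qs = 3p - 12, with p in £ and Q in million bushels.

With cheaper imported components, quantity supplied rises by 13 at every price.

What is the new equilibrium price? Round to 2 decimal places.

Solve the original market: 12 - p = 3p - 12, hence p = 6 and Q = 6.
The new curves are Qd = 12 - p (demand) and Qs = 3p + 1 (supply).
Equate the new curves: 12 - p = 3p + 1, giving 11 = 4p, p = 2.75, Q = 9.25.

2.75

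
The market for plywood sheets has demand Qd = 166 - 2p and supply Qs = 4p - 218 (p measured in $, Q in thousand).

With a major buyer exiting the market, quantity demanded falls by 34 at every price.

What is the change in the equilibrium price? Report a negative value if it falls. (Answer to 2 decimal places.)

-5.67

Original equilibrium: 166 - 2p = 4p - 218 gives 384 = 6p, so p = 64 and Q = 38.
The new curves are Qd = 132 - 2p (demand) and Qs = 4p - 218 (supply).
New equilibrium: 132 - 2p = 4p - 218 ⇒ 350 = 6p ⇒ p = 175/3 ≈ 58.3333, Q = 46/3 ≈ 15.3333.
Δp = 58.3333 − 64 = -5.67.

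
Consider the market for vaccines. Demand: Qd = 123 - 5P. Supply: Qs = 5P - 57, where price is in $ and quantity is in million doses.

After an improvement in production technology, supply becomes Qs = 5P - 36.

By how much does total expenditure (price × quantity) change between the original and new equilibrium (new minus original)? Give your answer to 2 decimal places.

+97.65

Before the shock: 123 - 5P = 5P - 57 ⇒ 180 = 10P ⇒ P = 18, Q = 33.
The shock moves the curves to Qd = 123 - 5P and Qs = 5P - 36.
Equate the new curves: 123 - 5P = 5P - 36, giving 159 = 10P, P = 15.9, Q = 43.5.
Expenditure moves from 18×33 = 594 to 15.9×43.5 = 691.65; change = +97.65.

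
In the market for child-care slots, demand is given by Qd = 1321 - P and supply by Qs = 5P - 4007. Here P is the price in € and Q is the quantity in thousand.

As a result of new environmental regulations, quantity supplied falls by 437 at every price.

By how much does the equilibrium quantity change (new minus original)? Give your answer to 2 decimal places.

-72.83

Solve the original market: 1321 - P = 5P - 4007, hence P = 888 and Q = 433.
After the shift, demand is Qd = 1321 - P and supply is Qs = 5P - 4444.
Clearing the new market: 1321 - P = 5P - 4444, so P = 5765/6 ≈ 960.8333 and Q = 2161/6 ≈ 360.1667.
ΔQ = 360.1667 − 433 = -72.83.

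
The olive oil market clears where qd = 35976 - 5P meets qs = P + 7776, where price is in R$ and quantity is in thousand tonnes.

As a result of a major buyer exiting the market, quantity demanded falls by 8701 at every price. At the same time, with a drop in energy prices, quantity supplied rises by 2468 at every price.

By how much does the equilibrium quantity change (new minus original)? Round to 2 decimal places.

Solve the original market: 35976 - 5P = P + 7776, hence P = 4700 and q = 12476.
The new curves are qd = 27275 - 5P (demand) and qs = P + 10244 (supply).
New equilibrium: 27275 - 5P = P + 10244 ⇒ 17031 = 6P ⇒ P = 2838.5, q = 13082.5.
Δq = 13082.5 − 12476 = +606.50.

+606.50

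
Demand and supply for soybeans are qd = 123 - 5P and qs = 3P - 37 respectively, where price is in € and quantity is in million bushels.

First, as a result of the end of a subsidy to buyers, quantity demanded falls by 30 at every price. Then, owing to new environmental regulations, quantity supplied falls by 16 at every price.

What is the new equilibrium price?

Original equilibrium: 123 - 5P = 3P - 37 gives 160 = 8P, so P = 20 and q = 23.
After the shift, demand is qd = 93 - 5P and supply is qs = 3P - 53.
New equilibrium: 93 - 5P = 3P - 53 ⇒ 146 = 8P ⇒ P = 18.25, q = 1.75.

18.25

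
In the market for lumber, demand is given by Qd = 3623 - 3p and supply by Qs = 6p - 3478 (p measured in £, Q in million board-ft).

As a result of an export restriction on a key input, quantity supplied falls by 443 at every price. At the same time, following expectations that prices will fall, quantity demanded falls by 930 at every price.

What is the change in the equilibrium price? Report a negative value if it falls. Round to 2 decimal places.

-54.11

Original equilibrium: 3623 - 3p = 6p - 3478 gives 7101 = 9p, so p = 789 and Q = 1256.
The shock moves the curves to Qd = 2693 - 3p and Qs = 6p - 3921.
Setting them equal: 2693 - 3p = 6p - 3921 → 6614 = 9p, so p = 6614/9 ≈ 734.8889 and Q = 1465/3 ≈ 488.3333.
Δp = 734.8889 − 789 = -54.11.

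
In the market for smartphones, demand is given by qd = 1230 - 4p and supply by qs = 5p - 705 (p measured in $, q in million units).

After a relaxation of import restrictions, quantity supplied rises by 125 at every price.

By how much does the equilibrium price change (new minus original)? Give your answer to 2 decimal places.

Initially, 1230 - 4p = 5p - 705, so 1935 = 9p and p = 215, q = 370.
The shock moves the curves to qd = 1230 - 4p and qs = 5p - 580.
New equilibrium: 1230 - 4p = 5p - 580 ⇒ 1810 = 9p ⇒ p = 1810/9 ≈ 201.1111, q = 3830/9 ≈ 425.5556.
Δp = 201.1111 − 215 = -13.89.

-13.89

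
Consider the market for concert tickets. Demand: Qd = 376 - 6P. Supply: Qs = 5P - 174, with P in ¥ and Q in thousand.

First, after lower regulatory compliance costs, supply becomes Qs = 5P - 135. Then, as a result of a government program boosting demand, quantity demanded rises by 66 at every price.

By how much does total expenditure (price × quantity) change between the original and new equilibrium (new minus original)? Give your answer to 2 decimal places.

Solve the original market: 376 - 6P = 5P - 174, hence P = 50 and Q = 76.
After the shift, demand is Qd = 442 - 6P and supply is Qs = 5P - 135.
Equate the new curves: 442 - 6P = 5P - 135, giving 577 = 11P, P = 577/11 ≈ 52.4545, Q = 1400/11 ≈ 127.2727.
Expenditure moves from 50×76 = 3800 to 52.4545×127.2727 = 6676.0331; change = +2876.03.

+2876.03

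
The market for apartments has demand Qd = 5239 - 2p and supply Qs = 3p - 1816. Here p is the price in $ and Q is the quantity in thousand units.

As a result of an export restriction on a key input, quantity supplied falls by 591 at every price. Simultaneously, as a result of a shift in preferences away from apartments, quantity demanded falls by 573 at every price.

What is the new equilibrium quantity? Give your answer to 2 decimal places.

1836.80

Before the shock: 5239 - 2p = 3p - 1816 ⇒ 7055 = 5p ⇒ p = 1411, Q = 2417.
After the shift, demand is Qd = 4666 - 2p and supply is Qs = 3p - 2407.
Equate the new curves: 4666 - 2p = 3p - 2407, giving 7073 = 5p, p = 1414.6, Q = 1836.8.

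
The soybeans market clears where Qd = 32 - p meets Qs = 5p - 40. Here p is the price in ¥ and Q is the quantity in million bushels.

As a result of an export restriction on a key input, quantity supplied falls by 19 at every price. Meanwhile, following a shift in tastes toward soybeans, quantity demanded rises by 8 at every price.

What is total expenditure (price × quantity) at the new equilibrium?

387.75

Solve the original market: 32 - p = 5p - 40, hence p = 12 and Q = 20.
The shock moves the curves to Qd = 40 - p and Qs = 5p - 59.
New equilibrium: 40 - p = 5p - 59 ⇒ 99 = 6p ⇒ p = 16.5, Q = 23.5.
New expenditure = 16.5 × 23.5 = 387.75.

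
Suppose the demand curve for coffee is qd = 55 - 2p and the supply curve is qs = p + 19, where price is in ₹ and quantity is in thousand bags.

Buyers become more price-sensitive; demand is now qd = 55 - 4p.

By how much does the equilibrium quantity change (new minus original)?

Original equilibrium: 55 - 2p = p + 19 gives 36 = 3p, so p = 12 and q = 31.
With the change applied: demand qd = 55 - 4p, supply qs = p + 19.
Equate the new curves: 55 - 4p = p + 19, giving 36 = 5p, p = 7.2, q = 26.2.
Δq = 26.2 − 31 = -4.8.

-4.8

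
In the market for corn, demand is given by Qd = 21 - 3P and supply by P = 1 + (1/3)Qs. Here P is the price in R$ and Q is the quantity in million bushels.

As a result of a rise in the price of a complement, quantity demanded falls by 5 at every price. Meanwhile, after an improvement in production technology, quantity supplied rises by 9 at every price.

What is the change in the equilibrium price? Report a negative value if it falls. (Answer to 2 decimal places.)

-2.33

Solve the original market: 21 - 3P = 3P - 3, hence P = 4 and Q = 9.
After the shift, demand is Qd = 16 - 3P and supply is Qs = 3P + 6.
Setting them equal: 16 - 3P = 3P + 6 → 10 = 6P, so P = 5/3 ≈ 1.6667 and Q = 11.
ΔP = 1.6667 − 4 = -2.33.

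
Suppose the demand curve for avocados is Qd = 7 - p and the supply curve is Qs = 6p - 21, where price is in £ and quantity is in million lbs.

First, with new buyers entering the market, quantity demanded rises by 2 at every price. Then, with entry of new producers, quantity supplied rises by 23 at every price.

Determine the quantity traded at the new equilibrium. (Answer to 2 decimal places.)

8.00

Before the shock: 7 - p = 6p - 21 ⇒ 28 = 7p ⇒ p = 4, Q = 3.
The shock moves the curves to Qd = 9 - p and Qs = 6p + 2.
New equilibrium: 9 - p = 6p + 2 ⇒ 7 = 7p ⇒ p = 1, Q = 8.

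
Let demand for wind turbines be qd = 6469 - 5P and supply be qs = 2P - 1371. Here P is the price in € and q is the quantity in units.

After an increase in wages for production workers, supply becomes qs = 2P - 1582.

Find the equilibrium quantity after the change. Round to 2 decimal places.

718.29

Before the shock: 6469 - 5P = 2P - 1371 ⇒ 7840 = 7P ⇒ P = 1120, q = 869.
With the change applied: demand qd = 6469 - 5P, supply qs = 2P - 1582.
Equate the new curves: 6469 - 5P = 2P - 1582, giving 8051 = 7P, P = 8051/7 ≈ 1150.1429, q = 5028/7 ≈ 718.2857.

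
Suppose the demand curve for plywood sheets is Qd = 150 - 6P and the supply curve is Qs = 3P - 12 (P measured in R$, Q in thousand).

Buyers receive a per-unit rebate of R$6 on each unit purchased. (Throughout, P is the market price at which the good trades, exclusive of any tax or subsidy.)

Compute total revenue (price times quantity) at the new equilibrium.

1188

Before the shock: 150 - 6P = 3P - 12 ⇒ 162 = 9P ⇒ P = 18, Q = 42.
Since buyers' out-of-pocket price is the market price minus the rebate, the effective demand curve becomes Qd = 186 - 6P.
Equate the new curves: 186 - 6P = 3P - 12, giving 198 = 9P, P = 22, Q = 54.
New expenditure = 22 × 54 = 1188.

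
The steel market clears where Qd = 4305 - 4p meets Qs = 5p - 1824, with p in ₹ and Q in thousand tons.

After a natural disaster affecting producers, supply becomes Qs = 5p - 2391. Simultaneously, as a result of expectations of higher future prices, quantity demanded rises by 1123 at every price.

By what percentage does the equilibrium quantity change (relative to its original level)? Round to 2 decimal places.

Solve the original market: 4305 - 4p = 5p - 1824, hence p = 681 and Q = 1581.
With the change applied: demand Qd = 5428 - 4p, supply Qs = 5p - 2391.
Equate the new curves: 5428 - 4p = 5p - 2391, giving 7819 = 9p, p = 7819/9 ≈ 868.7778, Q = 17576/9 ≈ 1952.8889.
%ΔQ = (1952.8889 − 1581) / 1581 × 100 = +23.52%.

+23.52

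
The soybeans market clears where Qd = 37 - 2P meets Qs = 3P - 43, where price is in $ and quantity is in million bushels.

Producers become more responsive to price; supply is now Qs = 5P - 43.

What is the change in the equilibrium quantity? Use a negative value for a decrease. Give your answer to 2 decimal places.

Original equilibrium: 37 - 2P = 3P - 43 gives 80 = 5P, so P = 16 and Q = 5.
After the shift, demand is Qd = 37 - 2P and supply is Qs = 5P - 43.
Setting them equal: 37 - 2P = 5P - 43 → 80 = 7P, so P = 80/7 ≈ 11.4286 and Q = 99/7 ≈ 14.1429.
ΔQ = 14.1429 − 5 = +9.14.

+9.14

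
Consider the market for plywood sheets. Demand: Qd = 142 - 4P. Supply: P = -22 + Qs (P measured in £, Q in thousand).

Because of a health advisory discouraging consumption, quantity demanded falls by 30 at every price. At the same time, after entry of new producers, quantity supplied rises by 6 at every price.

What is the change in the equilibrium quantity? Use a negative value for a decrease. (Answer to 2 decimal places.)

Original equilibrium: 142 - 4P = P + 22 gives 120 = 5P, so P = 24 and Q = 46.
The new curves are Qd = 112 - 4P (demand) and Qs = P + 28 (supply).
New equilibrium: 112 - 4P = P + 28 ⇒ 84 = 5P ⇒ P = 16.8, Q = 44.8.
ΔQ = 44.8 − 46 = -1.20.

-1.20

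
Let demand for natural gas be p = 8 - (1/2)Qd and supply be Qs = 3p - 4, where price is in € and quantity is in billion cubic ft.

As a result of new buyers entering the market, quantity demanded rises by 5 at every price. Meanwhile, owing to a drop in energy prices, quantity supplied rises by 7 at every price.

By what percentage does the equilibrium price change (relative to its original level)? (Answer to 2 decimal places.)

Solve the original market: 16 - 2p = 3p - 4, hence p = 4 and Q = 8.
With the change applied: demand Qd = 21 - 2p, supply Qs = 3p + 3.
Clearing the new market: 21 - 2p = 3p + 3, so p = 3.6 and Q = 13.8.
%Δp = (3.6 − 4) / 4 × 100 = -10.00%.

-10.00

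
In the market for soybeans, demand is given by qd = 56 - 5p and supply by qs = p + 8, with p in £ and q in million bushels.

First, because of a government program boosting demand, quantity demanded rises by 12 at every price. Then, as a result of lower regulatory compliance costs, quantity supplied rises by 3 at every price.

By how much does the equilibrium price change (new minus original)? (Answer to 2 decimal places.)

+1.50

Solve the original market: 56 - 5p = p + 8, hence p = 8 and q = 16.
With the change applied: demand qd = 68 - 5p, supply qs = p + 11.
Setting them equal: 68 - 5p = p + 11 → 57 = 6p, so p = 9.5 and q = 20.5.
Δp = 9.5 − 8 = +1.50.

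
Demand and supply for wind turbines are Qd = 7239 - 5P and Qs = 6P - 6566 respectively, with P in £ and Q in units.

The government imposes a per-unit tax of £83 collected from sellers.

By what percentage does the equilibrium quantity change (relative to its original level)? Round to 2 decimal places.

Initially, 7239 - 5P = 6P - 6566, so 13805 = 11P and P = 1255, Q = 964.
Since sellers keep the price net of the tax, the effective supply curve becomes Qs = 6P - 7064.
Setting them equal: 7239 - 5P = 6P - 7064 → 14303 = 11P, so P = 14303/11 ≈ 1300.2727 and Q = 8114/11 ≈ 737.6364.
%ΔQ = (737.6364 − 964) / 964 × 100 = -23.48%.

-23.48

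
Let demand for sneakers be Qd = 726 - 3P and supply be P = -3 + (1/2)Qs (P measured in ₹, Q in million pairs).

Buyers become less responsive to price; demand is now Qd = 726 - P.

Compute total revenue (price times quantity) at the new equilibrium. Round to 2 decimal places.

Original equilibrium: 726 - 3P = 2P + 6 gives 720 = 5P, so P = 144 and Q = 294.
The new curves are Qd = 726 - P (demand) and Qs = 2P + 6 (supply).
Clearing the new market: 726 - P = 2P + 6, so P = 240 and Q = 486.
New expenditure = 240 × 486 = 116640.00.

116640.00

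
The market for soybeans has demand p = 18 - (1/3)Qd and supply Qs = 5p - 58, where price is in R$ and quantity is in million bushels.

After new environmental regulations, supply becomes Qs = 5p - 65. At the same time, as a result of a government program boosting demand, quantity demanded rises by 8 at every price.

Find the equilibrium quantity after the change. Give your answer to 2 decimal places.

Solve the original market: 54 - 3p = 5p - 58, hence p = 14 and Q = 12.
The new curves are Qd = 62 - 3p (demand) and Qs = 5p - 65 (supply).
Clearing the new market: 62 - 3p = 5p - 65, so p = 15.875 and Q = 14.375.

14.38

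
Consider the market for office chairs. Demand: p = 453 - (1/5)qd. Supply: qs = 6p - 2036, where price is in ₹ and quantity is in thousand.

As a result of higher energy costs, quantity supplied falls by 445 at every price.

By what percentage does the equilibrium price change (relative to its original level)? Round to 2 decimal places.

Before the shock: 2265 - 5p = 6p - 2036 ⇒ 4301 = 11p ⇒ p = 391, q = 310.
The new curves are qd = 2265 - 5p (demand) and qs = 6p - 2481 (supply).
Setting them equal: 2265 - 5p = 6p - 2481 → 4746 = 11p, so p = 4746/11 ≈ 431.4545 and q = 1185/11 ≈ 107.7273.
%Δp = (431.4545 − 391) / 391 × 100 = +10.35%.

+10.35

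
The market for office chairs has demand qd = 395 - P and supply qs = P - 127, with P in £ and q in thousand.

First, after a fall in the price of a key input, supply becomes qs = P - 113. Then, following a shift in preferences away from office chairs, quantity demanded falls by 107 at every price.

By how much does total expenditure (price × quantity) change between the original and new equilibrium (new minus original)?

Original equilibrium: 395 - P = P - 127 gives 522 = 2P, so P = 261 and q = 134.
After the shift, demand is qd = 288 - P and supply is qs = P - 113.
Setting them equal: 288 - P = P - 113 → 401 = 2P, so P = 200.5 and q = 87.5.
Expenditure moves from 261×134 = 34974 to 200.5×87.5 = 17543.75; change = -17430.25.

-17430.25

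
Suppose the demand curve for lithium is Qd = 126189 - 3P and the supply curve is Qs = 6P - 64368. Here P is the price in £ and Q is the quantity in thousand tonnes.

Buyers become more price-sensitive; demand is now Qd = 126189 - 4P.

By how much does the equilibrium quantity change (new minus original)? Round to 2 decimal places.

Original equilibrium: 126189 - 3P = 6P - 64368 gives 190557 = 9P, so P = 21173 and Q = 62670.
The new curves are Qd = 126189 - 4P (demand) and Qs = 6P - 64368 (supply).
New equilibrium: 126189 - 4P = 6P - 64368 ⇒ 190557 = 10P ⇒ P = 19055.7, Q = 49966.2.
ΔQ = 49966.2 − 62670 = -12703.80.

-12703.80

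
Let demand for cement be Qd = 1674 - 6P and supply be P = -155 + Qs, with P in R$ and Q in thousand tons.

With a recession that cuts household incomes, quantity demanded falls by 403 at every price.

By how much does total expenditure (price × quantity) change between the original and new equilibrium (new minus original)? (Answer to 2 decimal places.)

-30595.10

Before the shock: 1674 - 6P = P + 155 ⇒ 1519 = 7P ⇒ P = 217, Q = 372.
The new curves are Qd = 1271 - 6P (demand) and Qs = P + 155 (supply).
Setting them equal: 1271 - 6P = P + 155 → 1116 = 7P, so P = 1116/7 ≈ 159.4286 and Q = 2201/7 ≈ 314.4286.
Expenditure moves from 217×372 = 80724 to 159.4286×314.4286 = 50128.8980; change = -30595.10.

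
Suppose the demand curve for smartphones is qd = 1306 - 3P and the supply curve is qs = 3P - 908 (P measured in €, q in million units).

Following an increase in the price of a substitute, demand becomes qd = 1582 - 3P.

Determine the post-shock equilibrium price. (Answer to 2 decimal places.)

Original equilibrium: 1306 - 3P = 3P - 908 gives 2214 = 6P, so P = 369 and q = 199.
The shock moves the curves to qd = 1582 - 3P and qs = 3P - 908.
Equate the new curves: 1582 - 3P = 3P - 908, giving 2490 = 6P, P = 415, q = 337.

415.00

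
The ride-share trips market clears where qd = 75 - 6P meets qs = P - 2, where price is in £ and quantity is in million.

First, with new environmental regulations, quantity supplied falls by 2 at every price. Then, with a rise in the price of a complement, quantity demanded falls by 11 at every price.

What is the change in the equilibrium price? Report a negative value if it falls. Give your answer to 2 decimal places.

-1.29

Original equilibrium: 75 - 6P = P - 2 gives 77 = 7P, so P = 11 and q = 9.
After the shift, demand is qd = 64 - 6P and supply is qs = P - 4.
New equilibrium: 64 - 6P = P - 4 ⇒ 68 = 7P ⇒ P = 68/7 ≈ 9.7143, q = 40/7 ≈ 5.7143.
ΔP = 9.7143 − 11 = -1.29.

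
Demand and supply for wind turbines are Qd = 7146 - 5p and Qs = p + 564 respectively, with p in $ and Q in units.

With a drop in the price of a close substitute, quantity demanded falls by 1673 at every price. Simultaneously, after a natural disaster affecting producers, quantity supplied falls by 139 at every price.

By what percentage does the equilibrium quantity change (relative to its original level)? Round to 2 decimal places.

Original equilibrium: 7146 - 5p = p + 564 gives 6582 = 6p, so p = 1097 and Q = 1661.
With the change applied: demand Qd = 5473 - 5p, supply Qs = p + 425.
Setting them equal: 5473 - 5p = p + 425 → 5048 = 6p, so p = 2524/3 ≈ 841.3333 and Q = 3799/3 ≈ 1266.3333.
%ΔQ = (1266.3333 − 1661) / 1661 × 100 = -23.76%.

-23.76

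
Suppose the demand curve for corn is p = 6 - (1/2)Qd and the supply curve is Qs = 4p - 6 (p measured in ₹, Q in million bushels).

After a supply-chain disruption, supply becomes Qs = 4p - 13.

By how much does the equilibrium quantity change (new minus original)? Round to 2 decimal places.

Initially, 12 - 2p = 4p - 6, so 18 = 6p and p = 3, Q = 6.
With the change applied: demand Qd = 12 - 2p, supply Qs = 4p - 13.
Equate the new curves: 12 - 2p = 4p - 13, giving 25 = 6p, p = 25/6 ≈ 4.1667, Q = 11/3 ≈ 3.6667.
ΔQ = 3.6667 − 6 = -2.33.

-2.33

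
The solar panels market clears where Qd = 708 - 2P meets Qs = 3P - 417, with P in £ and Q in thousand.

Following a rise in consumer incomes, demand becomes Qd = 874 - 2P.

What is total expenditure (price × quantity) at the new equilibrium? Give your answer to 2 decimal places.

Initially, 708 - 2P = 3P - 417, so 1125 = 5P and P = 225, Q = 258.
With the change applied: demand Qd = 874 - 2P, supply Qs = 3P - 417.
Setting them equal: 874 - 2P = 3P - 417 → 1291 = 5P, so P = 258.2 and Q = 357.6.
New expenditure = 258.2 × 357.6 = 92332.32.

92332.32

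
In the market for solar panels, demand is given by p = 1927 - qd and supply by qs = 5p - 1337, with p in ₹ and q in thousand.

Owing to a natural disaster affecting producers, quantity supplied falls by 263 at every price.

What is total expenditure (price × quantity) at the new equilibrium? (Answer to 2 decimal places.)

787206.81

Solve the original market: 1927 - p = 5p - 1337, hence p = 544 and q = 1383.
With the change applied: demand qd = 1927 - p, supply qs = 5p - 1600.
Equate the new curves: 1927 - p = 5p - 1600, giving 3527 = 6p, p = 3527/6 ≈ 587.8333, q = 8035/6 ≈ 1339.1667.
New expenditure = 587.8333 × 1339.1667 = 787206.81.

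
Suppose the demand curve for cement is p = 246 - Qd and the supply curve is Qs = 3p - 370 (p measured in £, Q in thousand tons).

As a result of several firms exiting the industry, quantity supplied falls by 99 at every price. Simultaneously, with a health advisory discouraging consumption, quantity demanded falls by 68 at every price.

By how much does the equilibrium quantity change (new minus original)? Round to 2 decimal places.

-75.75

Original equilibrium: 246 - p = 3p - 370 gives 616 = 4p, so p = 154 and Q = 92.
With the change applied: demand Qd = 178 - p, supply Qs = 3p - 469.
Equate the new curves: 178 - p = 3p - 469, giving 647 = 4p, p = 161.75, Q = 16.25.
ΔQ = 16.25 − 92 = -75.75.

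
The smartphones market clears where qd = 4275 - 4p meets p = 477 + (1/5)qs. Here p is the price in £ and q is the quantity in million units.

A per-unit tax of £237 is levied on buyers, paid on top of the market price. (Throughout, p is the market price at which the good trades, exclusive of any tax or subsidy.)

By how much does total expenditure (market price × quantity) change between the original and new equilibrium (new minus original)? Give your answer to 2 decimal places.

-472771.11

Before the shock: 4275 - 4p = 5p - 2385 ⇒ 6660 = 9p ⇒ p = 740, q = 1315.
Since buyers pay the price plus the tax, the effective demand curve becomes qd = 3327 - 4p.
Setting them equal: 3327 - 4p = 5p - 2385 → 5712 = 9p, so p = 1904/3 ≈ 634.6667 and q = 2365/3 ≈ 788.3333.
Expenditure moves from 740×1315 = 973100 to 634.6667×788.3333 = 500328.8889; change = -472771.11.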